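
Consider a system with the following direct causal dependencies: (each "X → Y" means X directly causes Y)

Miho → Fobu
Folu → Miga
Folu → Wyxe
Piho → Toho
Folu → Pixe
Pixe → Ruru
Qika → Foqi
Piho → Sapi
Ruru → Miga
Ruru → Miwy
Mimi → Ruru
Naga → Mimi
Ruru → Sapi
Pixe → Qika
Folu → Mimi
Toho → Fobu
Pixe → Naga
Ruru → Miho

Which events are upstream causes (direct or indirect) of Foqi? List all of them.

Folu, Pixe, Qika

Immediate cause of Foqi: Qika.
Further upstream: Folu, Pixe.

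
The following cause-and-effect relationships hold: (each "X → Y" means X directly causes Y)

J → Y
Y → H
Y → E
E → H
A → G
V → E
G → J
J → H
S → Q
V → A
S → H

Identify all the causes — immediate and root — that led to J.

A, G, V

Immediate cause of J: G.
Further upstream: V, A.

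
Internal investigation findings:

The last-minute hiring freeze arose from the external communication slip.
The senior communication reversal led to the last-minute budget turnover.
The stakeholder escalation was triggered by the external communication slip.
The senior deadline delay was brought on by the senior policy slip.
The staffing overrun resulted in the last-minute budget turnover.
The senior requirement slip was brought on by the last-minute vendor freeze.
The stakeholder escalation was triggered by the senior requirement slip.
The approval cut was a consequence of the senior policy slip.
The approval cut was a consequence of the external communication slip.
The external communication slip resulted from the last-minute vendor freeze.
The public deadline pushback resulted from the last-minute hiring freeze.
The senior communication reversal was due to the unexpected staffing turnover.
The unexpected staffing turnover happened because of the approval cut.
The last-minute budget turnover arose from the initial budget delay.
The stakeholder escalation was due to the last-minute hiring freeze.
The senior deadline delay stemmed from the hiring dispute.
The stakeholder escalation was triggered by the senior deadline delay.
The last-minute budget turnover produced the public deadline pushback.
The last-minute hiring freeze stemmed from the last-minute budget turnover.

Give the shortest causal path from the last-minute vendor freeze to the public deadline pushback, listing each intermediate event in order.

the last-minute vendor freeze → the external communication slip → the last-minute hiring freeze → the public deadline pushback

the last-minute vendor freeze → the external communication slip
the external communication slip → the last-minute hiring freeze
the last-minute hiring freeze → the public deadline pushback
Length: 3 steps.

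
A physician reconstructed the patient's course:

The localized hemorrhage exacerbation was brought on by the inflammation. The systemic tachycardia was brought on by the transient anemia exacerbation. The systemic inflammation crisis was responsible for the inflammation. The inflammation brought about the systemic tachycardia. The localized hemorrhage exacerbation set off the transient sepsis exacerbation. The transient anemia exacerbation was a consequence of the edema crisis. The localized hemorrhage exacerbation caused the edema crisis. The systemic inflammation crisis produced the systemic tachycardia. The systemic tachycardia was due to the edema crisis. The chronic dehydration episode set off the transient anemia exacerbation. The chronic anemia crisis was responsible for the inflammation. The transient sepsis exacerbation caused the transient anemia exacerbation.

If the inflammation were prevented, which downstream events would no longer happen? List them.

the edema crisis, the localized hemorrhage exacerbation, the transient sepsis exacerbation

Downstream of the inflammation: the localized hemorrhage exacerbation, the transient sepsis exacerbation, the edema crisis, the transient anemia exacerbation, the systemic tachycardia.
Of those, still caused via another path: the transient anemia exacerbation, the systemic tachycardia.
The remainder have no surviving cause.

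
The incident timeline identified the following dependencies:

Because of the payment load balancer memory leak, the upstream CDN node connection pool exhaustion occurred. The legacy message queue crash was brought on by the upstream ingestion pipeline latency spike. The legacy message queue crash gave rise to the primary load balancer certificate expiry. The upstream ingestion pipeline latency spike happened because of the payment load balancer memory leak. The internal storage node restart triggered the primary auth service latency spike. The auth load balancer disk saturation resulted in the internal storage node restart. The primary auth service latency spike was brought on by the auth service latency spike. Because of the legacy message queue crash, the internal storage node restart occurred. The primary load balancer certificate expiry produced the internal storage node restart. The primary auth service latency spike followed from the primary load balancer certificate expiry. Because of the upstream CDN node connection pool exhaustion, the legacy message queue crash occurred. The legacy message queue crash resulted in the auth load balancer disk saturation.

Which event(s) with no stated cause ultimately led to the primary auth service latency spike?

Tracing upstream from the primary auth service latency spike: the primary auth service latency spike ← the primary load balancer certificate expiry ← the legacy message queue crash ← the upstream CDN node connection pool exhaustion ← the payment load balancer memory leak.
A separate upstream branch: the primary auth service latency spike ← the auth service latency spike.
Each of those chain origins has no stated cause.

the auth service latency spike, the payment load balancer memory leak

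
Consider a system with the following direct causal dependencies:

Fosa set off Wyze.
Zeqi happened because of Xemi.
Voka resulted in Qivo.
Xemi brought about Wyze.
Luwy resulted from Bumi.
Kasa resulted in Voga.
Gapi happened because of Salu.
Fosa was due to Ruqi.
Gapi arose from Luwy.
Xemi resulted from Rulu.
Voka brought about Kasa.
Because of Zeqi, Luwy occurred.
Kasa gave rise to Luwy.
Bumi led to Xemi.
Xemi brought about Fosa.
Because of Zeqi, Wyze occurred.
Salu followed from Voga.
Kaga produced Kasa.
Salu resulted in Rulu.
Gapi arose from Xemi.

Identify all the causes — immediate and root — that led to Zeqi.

Bumi, Kaga, Kasa, Rulu, Salu, Voga, Voka, Xemi

Immediate cause of Zeqi: Xemi.
Further upstream: Voka, Bumi, Kaga, Kasa, Voga, Salu, Rulu.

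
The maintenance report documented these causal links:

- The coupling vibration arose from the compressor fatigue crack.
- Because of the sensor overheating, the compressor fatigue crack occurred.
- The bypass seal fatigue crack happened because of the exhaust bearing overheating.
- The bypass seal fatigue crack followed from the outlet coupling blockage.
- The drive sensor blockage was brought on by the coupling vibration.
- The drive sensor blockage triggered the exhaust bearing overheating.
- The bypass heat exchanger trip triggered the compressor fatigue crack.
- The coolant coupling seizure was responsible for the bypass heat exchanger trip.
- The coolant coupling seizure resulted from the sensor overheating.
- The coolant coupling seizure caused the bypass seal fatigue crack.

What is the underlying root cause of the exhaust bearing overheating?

the sensor overheating

Tracing upstream from the exhaust bearing overheating: the exhaust bearing overheating ← the drive sensor blockage ← the coupling vibration ← the compressor fatigue crack ← the sensor overheating.
The sensor overheating has no stated cause, so it is the root.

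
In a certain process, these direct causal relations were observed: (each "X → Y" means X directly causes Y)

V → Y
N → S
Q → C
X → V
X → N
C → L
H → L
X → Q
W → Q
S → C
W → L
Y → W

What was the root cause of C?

Tracing upstream from C: C ← Q ← X.
X has no stated cause, so it is the root.

X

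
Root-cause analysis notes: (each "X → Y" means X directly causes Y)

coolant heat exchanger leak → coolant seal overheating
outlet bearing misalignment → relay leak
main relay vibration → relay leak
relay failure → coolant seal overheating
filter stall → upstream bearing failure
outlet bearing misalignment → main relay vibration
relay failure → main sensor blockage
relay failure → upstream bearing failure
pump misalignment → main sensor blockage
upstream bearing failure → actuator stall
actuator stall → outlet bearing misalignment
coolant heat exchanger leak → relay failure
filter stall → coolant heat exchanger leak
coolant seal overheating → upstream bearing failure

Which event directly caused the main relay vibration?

the outlet bearing misalignment

Upstream contributors include the filter stall, the coolant heat exchanger leak, the relay failure, the coolant seal overheating, the upstream bearing failure, the actuator stall, but only the outlet bearing misalignment feeds directly into the main relay vibration.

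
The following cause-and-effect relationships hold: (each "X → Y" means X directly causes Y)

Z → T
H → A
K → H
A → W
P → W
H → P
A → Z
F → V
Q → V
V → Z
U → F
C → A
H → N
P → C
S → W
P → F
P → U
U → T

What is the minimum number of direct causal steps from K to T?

4

Shortest chain: K → H → P → U → T.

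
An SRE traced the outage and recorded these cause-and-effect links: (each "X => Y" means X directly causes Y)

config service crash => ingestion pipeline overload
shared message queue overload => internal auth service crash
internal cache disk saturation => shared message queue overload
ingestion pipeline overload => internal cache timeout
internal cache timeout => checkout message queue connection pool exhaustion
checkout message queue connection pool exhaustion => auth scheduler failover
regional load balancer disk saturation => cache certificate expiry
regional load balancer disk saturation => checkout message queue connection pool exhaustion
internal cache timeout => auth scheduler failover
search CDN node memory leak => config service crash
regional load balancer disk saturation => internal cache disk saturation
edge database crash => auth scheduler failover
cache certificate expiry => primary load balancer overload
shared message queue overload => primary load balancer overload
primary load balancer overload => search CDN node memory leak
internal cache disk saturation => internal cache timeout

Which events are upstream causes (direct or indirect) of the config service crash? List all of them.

the cache certificate expiry, the internal cache disk saturation, the primary load balancer overload, the regional load balancer disk saturation, the search CDN node memory leak, the shared message queue overload

Immediate cause of the config service crash: the search CDN node memory leak.
Further upstream: the regional load balancer disk saturation, the cache certificate expiry, the internal cache disk saturation, the shared message queue overload, the primary load balancer overload.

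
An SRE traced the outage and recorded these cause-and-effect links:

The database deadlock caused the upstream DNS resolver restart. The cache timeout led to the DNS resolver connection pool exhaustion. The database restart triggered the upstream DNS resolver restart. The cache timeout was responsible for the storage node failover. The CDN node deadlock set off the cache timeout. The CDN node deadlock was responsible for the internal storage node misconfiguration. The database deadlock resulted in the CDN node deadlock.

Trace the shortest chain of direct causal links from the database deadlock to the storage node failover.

the database deadlock → the CDN node deadlock
the CDN node deadlock → the cache timeout
the cache timeout → the storage node failover
Length: 3 steps.

the database deadlock → the CDN node deadlock → the cache timeout → the storage node failover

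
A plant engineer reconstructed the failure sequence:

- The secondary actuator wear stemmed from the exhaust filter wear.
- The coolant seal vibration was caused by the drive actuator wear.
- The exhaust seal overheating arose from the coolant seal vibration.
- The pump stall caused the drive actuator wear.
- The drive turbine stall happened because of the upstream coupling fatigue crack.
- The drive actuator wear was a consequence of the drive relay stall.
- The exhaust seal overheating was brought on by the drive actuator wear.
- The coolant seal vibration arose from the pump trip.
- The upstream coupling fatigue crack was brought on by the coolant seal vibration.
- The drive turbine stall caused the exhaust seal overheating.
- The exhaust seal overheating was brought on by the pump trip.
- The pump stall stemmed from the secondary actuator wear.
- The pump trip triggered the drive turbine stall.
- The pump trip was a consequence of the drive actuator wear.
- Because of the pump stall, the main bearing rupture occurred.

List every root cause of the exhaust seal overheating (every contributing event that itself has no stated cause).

the drive relay stall, the exhaust filter wear

Tracing upstream from the exhaust seal overheating: the exhaust seal overheating ← the drive actuator wear ← the pump stall ← the secondary actuator wear ← the exhaust filter wear.
A separate upstream branch: the exhaust seal overheating ← the drive actuator wear ← the drive relay stall.
Each of those chain origins has no stated cause.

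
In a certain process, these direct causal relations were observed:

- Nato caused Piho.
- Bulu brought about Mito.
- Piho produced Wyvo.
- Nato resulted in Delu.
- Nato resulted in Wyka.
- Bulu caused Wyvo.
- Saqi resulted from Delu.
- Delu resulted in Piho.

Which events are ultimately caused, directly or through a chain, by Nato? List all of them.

Delu, Piho, Saqi, Wyka, Wyvo

Direct effects: Wyka, Delu, Piho.
2 steps out: Saqi, Wyvo.
Not reachable from it: Bulu, Mito.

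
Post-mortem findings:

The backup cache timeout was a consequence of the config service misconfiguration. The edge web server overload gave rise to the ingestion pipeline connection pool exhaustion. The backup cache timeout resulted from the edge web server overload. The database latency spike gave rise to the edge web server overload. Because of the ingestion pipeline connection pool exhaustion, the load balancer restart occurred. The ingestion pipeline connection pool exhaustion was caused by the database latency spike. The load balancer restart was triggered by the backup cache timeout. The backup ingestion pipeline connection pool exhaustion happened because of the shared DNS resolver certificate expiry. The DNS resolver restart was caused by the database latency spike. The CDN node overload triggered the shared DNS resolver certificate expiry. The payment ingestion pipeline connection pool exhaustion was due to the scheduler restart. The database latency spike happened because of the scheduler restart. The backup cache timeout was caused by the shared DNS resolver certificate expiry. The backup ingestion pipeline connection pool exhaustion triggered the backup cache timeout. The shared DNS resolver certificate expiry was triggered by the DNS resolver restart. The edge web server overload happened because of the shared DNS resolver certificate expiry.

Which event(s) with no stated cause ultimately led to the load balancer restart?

the CDN node overload, the config service misconfiguration, the scheduler restart

Tracing upstream from the load balancer restart: the load balancer restart ← the backup cache timeout ← the shared DNS resolver certificate expiry ← the CDN node overload.
A separate upstream branch: the load balancer restart ← the ingestion pipeline connection pool exhaustion ← the database latency spike ← the scheduler restart.
A separate upstream branch: the load balancer restart ← the backup cache timeout ← the config service misconfiguration.
Each of those chain origins has no stated cause.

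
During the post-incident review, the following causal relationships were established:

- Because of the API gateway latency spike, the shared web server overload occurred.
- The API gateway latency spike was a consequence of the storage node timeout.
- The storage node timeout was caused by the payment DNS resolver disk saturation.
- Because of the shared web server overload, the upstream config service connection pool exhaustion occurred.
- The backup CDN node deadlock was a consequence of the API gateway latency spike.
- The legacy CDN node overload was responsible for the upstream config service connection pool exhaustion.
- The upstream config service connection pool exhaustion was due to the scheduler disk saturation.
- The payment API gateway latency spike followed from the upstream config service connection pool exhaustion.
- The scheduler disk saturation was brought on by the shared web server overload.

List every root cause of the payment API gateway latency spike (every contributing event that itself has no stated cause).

Tracing upstream from the payment API gateway latency spike: the payment API gateway latency spike ← the upstream config service connection pool exhaustion ← the shared web server overload ← the API gateway latency spike ← the storage node timeout ← the payment DNS resolver disk saturation.
A separate upstream branch: the payment API gateway latency spike ← the upstream config service connection pool exhaustion ← the legacy CDN node overload.
Each of those chain origins has no stated cause.

the legacy CDN node overload, the payment DNS resolver disk saturation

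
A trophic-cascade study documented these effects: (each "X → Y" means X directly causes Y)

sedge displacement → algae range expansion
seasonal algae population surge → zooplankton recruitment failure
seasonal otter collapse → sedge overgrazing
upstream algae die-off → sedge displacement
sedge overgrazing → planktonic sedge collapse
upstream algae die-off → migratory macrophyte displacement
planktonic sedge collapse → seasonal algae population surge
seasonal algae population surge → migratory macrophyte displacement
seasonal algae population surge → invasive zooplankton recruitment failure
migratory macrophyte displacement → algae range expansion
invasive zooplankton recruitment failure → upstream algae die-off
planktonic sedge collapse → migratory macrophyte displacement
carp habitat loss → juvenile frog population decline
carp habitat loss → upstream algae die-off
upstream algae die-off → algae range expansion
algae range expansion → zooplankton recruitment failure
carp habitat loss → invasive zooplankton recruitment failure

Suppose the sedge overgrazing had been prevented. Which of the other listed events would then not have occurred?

the planktonic sedge collapse, the seasonal algae population surge

Downstream of the sedge overgrazing: the planktonic sedge collapse, the seasonal algae population surge, the invasive zooplankton recruitment failure, the upstream algae die-off, the sedge displacement, the migratory macrophyte displacement, the algae range expansion, the zooplankton recruitment failure.
Of those, still caused via another path: the invasive zooplankton recruitment failure, the upstream algae die-off, the sedge displacement, the migratory macrophyte displacement, the algae range expansion, the zooplankton recruitment failure.
The remainder have no surviving cause.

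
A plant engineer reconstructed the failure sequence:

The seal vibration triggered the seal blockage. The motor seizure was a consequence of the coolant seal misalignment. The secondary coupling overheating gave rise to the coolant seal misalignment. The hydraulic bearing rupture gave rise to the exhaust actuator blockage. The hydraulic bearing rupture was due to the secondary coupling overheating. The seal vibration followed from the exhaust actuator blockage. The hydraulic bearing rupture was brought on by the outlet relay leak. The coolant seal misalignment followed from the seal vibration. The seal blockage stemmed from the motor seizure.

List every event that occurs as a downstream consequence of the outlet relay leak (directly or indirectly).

Direct effects: the hydraulic bearing rupture.
2 steps out: the exhaust actuator blockage.
3 steps out: the seal vibration.
4 steps out: the coolant seal misalignment, the seal blockage.
5 steps out: the motor seizure.
Not reachable from it: the secondary coupling overheating.

the coolant seal misalignment, the exhaust actuator blockage, the hydraulic bearing rupture, the motor seizure, the seal blockage, the seal vibration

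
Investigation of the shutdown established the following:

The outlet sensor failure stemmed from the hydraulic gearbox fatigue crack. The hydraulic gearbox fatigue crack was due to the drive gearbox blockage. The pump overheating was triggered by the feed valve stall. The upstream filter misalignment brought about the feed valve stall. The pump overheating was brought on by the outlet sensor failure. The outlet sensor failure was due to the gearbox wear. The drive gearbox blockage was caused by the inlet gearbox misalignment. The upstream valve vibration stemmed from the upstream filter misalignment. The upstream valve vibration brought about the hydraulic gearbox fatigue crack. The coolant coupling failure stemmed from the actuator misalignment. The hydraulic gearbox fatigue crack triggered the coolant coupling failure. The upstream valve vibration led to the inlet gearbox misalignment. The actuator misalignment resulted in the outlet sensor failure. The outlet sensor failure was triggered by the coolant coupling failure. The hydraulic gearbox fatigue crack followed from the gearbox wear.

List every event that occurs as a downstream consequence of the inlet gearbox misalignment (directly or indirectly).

Direct effects: the drive gearbox blockage.
2 steps out: the hydraulic gearbox fatigue crack.
3 steps out: the coolant coupling failure, the outlet sensor failure.
4 steps out: the pump overheating.
Not reachable from it: the upstream filter misalignment, the feed valve stall, the gearbox wear, the upstream valve vibration, the actuator misalignment.

the coolant coupling failure, the drive gearbox blockage, the hydraulic gearbox fatigue crack, the outlet sensor failure, the pump overheating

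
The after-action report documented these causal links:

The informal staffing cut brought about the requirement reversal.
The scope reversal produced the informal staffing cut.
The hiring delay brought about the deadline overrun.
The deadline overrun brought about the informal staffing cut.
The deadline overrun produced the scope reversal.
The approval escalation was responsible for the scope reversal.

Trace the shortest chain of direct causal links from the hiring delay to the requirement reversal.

the hiring delay → the deadline overrun
the deadline overrun → the informal staffing cut
the informal staffing cut → the requirement reversal
Length: 3 steps.

the hiring delay → the deadline overrun → the informal staffing cut → the requirement reversal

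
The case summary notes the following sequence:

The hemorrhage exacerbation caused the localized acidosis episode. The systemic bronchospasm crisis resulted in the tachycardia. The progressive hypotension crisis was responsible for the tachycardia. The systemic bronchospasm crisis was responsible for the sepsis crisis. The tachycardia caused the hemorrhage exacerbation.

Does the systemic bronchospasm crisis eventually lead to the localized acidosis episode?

There is a causal chain: the systemic bronchospasm crisis → the tachycardia → the hemorrhage exacerbation → the localized acidosis episode.

Yes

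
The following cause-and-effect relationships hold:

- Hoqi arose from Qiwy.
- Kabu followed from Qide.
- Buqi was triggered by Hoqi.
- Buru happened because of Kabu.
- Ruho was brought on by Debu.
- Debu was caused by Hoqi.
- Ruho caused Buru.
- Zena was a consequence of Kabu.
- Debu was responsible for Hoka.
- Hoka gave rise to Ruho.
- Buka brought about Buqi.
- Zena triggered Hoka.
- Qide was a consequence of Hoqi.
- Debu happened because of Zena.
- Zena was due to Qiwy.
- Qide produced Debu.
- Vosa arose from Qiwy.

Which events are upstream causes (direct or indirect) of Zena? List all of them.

Immediate causes of Zena: Qiwy, Kabu.
Further upstream: Hoqi, Qide.

Hoqi, Kabu, Qide, Qiwy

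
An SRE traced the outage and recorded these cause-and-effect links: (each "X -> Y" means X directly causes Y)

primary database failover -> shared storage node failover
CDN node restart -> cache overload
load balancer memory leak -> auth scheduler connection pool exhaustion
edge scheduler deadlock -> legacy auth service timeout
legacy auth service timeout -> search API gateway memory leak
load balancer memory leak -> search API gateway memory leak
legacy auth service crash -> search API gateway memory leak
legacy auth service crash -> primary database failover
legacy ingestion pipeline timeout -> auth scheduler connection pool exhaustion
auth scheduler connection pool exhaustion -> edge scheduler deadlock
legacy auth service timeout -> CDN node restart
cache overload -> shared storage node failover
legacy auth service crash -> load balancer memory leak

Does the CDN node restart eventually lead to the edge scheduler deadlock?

The CDN node restart leads to the cache overload, the shared storage node failover; the edge scheduler deadlock is not among them.

No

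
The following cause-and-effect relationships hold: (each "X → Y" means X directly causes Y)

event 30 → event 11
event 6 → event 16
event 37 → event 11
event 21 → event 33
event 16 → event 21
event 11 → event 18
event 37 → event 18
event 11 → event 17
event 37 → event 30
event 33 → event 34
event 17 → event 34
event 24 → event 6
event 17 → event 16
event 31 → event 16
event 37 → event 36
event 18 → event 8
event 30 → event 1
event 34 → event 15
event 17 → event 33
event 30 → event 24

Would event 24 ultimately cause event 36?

Event 24 leads to event 6, event 16, event 21, event 33, event 34, event 15; event 36 is not among them.

No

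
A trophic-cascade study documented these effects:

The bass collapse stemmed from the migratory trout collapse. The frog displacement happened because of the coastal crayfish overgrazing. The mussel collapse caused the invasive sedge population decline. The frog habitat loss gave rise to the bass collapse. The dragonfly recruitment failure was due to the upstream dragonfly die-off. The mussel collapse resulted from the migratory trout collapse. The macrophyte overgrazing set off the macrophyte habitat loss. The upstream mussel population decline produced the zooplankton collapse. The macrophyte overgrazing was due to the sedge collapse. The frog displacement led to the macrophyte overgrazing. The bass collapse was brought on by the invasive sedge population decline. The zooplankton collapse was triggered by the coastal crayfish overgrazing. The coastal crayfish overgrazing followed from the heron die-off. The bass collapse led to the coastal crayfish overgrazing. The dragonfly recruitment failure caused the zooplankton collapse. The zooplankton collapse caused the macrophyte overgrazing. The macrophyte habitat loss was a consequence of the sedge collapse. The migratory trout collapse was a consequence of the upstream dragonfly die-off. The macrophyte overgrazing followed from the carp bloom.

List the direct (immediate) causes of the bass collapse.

Upstream contributors include the upstream dragonfly die-off, the mussel collapse, but only the frog habitat loss, the invasive sedge population decline, the migratory trout collapse feed directly into the bass collapse.

the frog habitat loss, the invasive sedge population decline, the migratory trout collapse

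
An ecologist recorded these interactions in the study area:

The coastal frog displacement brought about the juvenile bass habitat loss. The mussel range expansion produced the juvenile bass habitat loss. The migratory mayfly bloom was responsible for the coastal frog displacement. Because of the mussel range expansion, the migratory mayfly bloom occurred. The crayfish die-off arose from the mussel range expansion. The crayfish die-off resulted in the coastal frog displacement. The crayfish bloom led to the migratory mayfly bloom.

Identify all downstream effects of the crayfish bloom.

Direct effects: the migratory mayfly bloom.
2 steps out: the coastal frog displacement.
3 steps out: the juvenile bass habitat loss.
Not reachable from it: the mussel range expansion, the crayfish die-off.

the coastal frog displacement, the juvenile bass habitat loss, the migratory mayfly bloom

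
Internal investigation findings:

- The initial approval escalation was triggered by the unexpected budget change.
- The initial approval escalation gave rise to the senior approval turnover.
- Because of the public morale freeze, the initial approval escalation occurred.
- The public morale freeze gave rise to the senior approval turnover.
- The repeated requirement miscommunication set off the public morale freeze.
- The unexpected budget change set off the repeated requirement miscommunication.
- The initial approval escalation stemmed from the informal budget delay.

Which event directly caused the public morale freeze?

the repeated requirement miscommunication

Upstream contributors include the unexpected budget change, but only the repeated requirement miscommunication feeds directly into the public morale freeze.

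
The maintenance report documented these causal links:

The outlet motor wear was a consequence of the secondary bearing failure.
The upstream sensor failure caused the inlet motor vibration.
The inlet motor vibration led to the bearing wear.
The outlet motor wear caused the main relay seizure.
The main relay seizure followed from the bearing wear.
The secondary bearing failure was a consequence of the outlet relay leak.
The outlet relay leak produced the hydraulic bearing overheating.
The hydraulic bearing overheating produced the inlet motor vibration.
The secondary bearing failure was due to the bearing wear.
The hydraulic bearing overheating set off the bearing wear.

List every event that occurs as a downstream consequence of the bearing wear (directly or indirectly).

the main relay seizure, the outlet motor wear, the secondary bearing failure

Direct effects: the secondary bearing failure, the main relay seizure.
2 steps out: the outlet motor wear.
Not reachable from it: the outlet relay leak, the hydraulic bearing overheating, the inlet motor vibration, the upstream sensor failure.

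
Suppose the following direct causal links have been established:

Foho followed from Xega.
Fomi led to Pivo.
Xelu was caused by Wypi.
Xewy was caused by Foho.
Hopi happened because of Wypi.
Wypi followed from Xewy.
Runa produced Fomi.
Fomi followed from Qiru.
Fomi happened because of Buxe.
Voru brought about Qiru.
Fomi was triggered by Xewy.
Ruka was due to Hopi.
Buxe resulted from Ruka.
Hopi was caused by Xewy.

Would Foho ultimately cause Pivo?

There is a causal chain: Foho → Xewy → Fomi → Pivo.

Yes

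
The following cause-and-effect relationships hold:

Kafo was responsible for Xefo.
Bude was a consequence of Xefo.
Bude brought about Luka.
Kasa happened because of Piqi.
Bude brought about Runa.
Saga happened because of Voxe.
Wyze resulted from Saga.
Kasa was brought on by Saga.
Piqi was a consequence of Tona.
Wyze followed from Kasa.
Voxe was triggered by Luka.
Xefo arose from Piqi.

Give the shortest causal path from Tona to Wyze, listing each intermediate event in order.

Tona → Piqi
Piqi → Kasa
Kasa → Wyze
Length: 3 steps.

Tona → Piqi → Kasa → Wyze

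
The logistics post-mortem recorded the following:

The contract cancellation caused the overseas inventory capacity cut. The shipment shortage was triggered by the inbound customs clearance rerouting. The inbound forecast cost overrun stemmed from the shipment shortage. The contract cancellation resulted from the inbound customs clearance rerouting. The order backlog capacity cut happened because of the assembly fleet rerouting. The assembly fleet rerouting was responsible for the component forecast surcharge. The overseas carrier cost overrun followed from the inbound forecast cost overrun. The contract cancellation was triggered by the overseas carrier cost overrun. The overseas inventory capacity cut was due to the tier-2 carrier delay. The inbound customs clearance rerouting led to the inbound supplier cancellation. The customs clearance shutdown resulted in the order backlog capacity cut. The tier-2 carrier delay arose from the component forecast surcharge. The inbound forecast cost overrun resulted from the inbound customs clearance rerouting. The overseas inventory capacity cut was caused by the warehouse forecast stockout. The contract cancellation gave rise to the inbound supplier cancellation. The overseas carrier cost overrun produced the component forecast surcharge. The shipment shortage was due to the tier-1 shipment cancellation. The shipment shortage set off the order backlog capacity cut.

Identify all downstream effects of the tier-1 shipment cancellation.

the component forecast surcharge, the contract cancellation, the inbound forecast cost overrun, the inbound supplier cancellation, the order backlog capacity cut, the overseas carrier cost overrun, the overseas inventory capacity cut, the shipment shortage, the tier-2 carrier delay

Direct effects: the shipment shortage.
2 steps out: the inbound forecast cost overrun, the order backlog capacity cut.
3 steps out: the overseas carrier cost overrun.
4 steps out: the component forecast surcharge, the contract cancellation.
5 steps out: the inbound supplier cancellation, the tier-2 carrier delay, the overseas inventory capacity cut.
Not reachable from it: the inbound customs clearance rerouting, the customs clearance shutdown, the assembly fleet rerouting, the warehouse forecast stockout.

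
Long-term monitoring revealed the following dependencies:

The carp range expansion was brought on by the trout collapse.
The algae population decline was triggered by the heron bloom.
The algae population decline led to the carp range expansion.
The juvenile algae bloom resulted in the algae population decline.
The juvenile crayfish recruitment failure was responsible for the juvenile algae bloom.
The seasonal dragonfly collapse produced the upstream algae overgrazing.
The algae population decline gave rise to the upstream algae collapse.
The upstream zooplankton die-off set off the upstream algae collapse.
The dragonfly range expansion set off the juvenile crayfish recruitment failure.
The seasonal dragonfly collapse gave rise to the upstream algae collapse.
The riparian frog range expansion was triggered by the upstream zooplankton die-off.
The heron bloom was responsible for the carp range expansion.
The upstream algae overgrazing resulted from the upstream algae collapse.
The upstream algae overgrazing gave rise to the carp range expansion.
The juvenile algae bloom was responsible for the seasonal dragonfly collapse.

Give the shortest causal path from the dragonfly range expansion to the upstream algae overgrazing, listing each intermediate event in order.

the dragonfly range expansion → the juvenile crayfish recruitment failure
the juvenile crayfish recruitment failure → the juvenile algae bloom
the juvenile algae bloom → the seasonal dragonfly collapse
the seasonal dragonfly collapse → the upstream algae overgrazing
Length: 4 steps.

the dragonfly range expansion → the juvenile crayfish recruitment failure → the juvenile algae bloom → the seasonal dragonfly collapse → the upstream algae overgrazing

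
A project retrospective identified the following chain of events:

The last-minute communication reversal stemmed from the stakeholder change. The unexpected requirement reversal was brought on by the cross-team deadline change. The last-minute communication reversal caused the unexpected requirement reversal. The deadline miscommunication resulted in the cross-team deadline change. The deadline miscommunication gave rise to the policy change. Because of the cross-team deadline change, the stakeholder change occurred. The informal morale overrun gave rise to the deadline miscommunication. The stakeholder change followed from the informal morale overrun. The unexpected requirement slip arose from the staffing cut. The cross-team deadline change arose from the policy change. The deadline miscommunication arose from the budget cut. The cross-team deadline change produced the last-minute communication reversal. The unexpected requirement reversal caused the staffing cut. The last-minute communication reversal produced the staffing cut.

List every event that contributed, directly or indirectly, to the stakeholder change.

the budget cut, the cross-team deadline change, the deadline miscommunication, the informal morale overrun, the policy change

Immediate causes of the stakeholder change: the informal morale overrun, the cross-team deadline change.
Further upstream: the budget cut, the deadline miscommunication, the policy change.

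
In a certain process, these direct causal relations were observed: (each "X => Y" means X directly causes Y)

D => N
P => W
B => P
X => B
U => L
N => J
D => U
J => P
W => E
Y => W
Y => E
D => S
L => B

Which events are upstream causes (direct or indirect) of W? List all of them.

Immediate causes of W: P, Y.
Further upstream: D, U, N, J, L, X, B.

B, D, J, L, N, P, U, X, Y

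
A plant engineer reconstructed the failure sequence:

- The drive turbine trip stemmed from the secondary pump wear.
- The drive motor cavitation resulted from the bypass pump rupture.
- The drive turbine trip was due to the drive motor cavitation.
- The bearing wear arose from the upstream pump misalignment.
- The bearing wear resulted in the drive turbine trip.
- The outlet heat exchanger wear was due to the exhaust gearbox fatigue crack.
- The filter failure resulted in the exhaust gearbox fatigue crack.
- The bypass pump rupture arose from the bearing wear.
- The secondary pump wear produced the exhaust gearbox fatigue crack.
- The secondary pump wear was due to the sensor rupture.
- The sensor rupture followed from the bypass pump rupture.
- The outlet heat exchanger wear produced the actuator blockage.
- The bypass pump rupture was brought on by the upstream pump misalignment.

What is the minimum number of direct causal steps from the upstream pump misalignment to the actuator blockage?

6

Shortest chain: the upstream pump misalignment → the bypass pump rupture → the sensor rupture → the secondary pump wear → the exhaust gearbox fatigue crack → the outlet heat exchanger wear → the actuator blockage.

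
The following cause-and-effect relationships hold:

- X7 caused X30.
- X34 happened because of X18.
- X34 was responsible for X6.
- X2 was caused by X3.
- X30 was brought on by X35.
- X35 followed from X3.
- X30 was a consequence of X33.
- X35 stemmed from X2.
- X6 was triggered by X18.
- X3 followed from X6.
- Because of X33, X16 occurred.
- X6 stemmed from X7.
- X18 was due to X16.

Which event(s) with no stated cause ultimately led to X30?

X33, X7

Tracing upstream from X30: X30 ← X33.
A separate upstream branch: X30 ← X7.
Each of those chain origins has no stated cause.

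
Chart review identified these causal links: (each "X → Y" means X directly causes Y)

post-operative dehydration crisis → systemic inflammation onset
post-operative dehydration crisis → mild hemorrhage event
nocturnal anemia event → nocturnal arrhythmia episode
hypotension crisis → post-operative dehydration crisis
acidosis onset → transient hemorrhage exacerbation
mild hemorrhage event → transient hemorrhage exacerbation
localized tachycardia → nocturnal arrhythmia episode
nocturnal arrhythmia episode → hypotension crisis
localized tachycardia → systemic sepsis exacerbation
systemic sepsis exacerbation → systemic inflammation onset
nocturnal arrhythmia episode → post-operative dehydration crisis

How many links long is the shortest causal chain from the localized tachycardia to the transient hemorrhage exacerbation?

4

Shortest chain: the localized tachycardia → the nocturnal arrhythmia episode → the post-operative dehydration crisis → the mild hemorrhage event → the transient hemorrhage exacerbation.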